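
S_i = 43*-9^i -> [43, -387, 3483, -31347, 282123]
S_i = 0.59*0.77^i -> [0.59, 0.45, 0.35, 0.27, 0.21]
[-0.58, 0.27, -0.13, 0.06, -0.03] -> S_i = -0.58*(-0.47)^i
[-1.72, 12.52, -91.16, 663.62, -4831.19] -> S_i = -1.72*(-7.28)^i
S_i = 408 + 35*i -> [408, 443, 478, 513, 548]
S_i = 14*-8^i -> [14, -112, 896, -7168, 57344]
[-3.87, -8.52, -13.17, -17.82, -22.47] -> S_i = -3.87 + -4.65*i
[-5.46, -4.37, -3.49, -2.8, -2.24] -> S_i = -5.46*0.80^i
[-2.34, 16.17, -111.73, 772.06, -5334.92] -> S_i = -2.34*(-6.91)^i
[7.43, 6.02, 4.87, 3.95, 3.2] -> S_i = 7.43*0.81^i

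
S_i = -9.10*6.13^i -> [-9.1, -55.78, -341.95, -2096.15, -12849.41]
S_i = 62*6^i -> [62, 372, 2232, 13392, 80352]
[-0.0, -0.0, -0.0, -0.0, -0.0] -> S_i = -0.00*0.23^i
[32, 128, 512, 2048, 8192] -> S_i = 32*4^i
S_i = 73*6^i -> [73, 438, 2628, 15768, 94608]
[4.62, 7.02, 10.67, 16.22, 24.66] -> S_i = 4.62*1.52^i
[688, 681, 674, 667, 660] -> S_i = 688 + -7*i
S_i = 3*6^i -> [3, 18, 108, 648, 3888]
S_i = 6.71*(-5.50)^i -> [6.71, -36.9, 202.98, -1116.38, 6140.07]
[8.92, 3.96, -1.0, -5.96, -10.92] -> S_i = 8.92 + -4.96*i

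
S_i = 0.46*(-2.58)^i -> [0.46, -1.19, 3.06, -7.9, 20.38]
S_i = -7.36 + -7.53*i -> [-7.36, -14.89, -22.42, -29.95, -37.48]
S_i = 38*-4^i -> [38, -152, 608, -2432, 9728]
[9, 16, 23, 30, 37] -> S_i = 9 + 7*i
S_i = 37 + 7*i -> [37, 44, 51, 58, 65]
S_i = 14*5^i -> [14, 70, 350, 1750, 8750]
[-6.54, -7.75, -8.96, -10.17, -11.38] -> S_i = -6.54 + -1.21*i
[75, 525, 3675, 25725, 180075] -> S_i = 75*7^i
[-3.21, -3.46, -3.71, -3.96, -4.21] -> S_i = -3.21 + -0.25*i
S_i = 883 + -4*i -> [883, 879, 875, 871, 867]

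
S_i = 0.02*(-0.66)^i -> [0.02, -0.01, 0.01, -0.01, 0.0]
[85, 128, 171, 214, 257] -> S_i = 85 + 43*i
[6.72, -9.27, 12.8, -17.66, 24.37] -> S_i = 6.72*(-1.38)^i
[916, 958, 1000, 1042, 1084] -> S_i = 916 + 42*i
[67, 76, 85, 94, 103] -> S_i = 67 + 9*i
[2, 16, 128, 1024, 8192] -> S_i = 2*8^i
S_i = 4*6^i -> [4, 24, 144, 864, 5184]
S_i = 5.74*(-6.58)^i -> [5.74, -37.77, 248.52, -1635.27, 10760.08]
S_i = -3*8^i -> [-3, -24, -192, -1536, -12288]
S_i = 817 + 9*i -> [817, 826, 835, 844, 853]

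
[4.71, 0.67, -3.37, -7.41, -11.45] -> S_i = 4.71 + -4.04*i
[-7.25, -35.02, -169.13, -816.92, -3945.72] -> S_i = -7.25*4.83^i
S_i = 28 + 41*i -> [28, 69, 110, 151, 192]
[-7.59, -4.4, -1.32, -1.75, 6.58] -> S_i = Random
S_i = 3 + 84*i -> [3, 87, 171, 255, 339]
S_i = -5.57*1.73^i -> [-5.57, -9.64, -16.67, -28.84, -49.89]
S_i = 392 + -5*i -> [392, 387, 382, 377, 372]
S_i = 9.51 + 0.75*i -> [9.51, 10.26, 11.01, 11.76, 12.51]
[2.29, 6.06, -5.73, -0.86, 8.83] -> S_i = Random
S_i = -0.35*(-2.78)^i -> [-0.35, 0.97, -2.7, 7.52, -20.9]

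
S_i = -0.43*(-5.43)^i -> [-0.43, 2.33, -12.68, 68.84, -373.82]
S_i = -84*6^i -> [-84, -504, -3024, -18144, -108864]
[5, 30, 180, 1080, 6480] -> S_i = 5*6^i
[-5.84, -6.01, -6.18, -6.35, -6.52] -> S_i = -5.84 + -0.17*i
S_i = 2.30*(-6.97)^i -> [2.3, -16.03, 111.74, -778.8, 5428.24]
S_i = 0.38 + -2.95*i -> [0.38, -2.57, -5.52, -8.47, -11.42]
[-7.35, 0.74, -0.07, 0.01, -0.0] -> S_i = -7.35*(-0.10)^i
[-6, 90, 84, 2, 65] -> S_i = Random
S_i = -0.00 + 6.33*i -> [0.0, 6.33, 12.66, 18.99, 25.32]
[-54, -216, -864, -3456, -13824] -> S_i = -54*4^i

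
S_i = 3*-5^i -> [3, -15, 75, -375, 1875]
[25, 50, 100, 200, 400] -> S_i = 25*2^i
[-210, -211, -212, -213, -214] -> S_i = -210 + -1*i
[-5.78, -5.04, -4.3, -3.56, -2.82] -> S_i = -5.78 + 0.74*i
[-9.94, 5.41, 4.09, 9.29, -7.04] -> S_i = Random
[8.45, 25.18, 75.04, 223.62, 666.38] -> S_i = 8.45*2.98^i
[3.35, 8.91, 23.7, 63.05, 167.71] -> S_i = 3.35*2.66^i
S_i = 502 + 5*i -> [502, 507, 512, 517, 522]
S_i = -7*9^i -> [-7, -63, -567, -5103, -45927]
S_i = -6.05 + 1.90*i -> [-6.05, -4.15, -2.25, -0.35, 1.55]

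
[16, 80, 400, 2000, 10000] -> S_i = 16*5^i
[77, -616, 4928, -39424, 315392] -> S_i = 77*-8^i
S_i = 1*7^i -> [1, 7, 49, 343, 2401]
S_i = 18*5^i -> [18, 90, 450, 2250, 11250]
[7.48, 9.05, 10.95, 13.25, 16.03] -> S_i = 7.48*1.21^i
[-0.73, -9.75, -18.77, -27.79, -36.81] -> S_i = -0.73 + -9.02*i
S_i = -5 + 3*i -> [-5, -2, 1, 4, 7]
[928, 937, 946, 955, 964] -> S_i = 928 + 9*i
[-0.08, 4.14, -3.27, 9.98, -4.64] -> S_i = Random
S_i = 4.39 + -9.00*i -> [4.39, -4.61, -13.61, -22.61, -31.61]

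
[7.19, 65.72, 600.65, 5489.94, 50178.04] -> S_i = 7.19*9.14^i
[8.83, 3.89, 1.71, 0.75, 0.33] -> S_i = 8.83*0.44^i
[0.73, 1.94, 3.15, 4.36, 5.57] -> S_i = 0.73 + 1.21*i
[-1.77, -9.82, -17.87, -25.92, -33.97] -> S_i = -1.77 + -8.05*i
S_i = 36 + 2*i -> [36, 38, 40, 42, 44]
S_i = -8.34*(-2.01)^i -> [-8.34, 16.76, -33.69, 67.73, -136.13]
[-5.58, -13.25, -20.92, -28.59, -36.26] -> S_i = -5.58 + -7.67*i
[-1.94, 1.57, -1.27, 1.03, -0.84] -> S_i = -1.94*(-0.81)^i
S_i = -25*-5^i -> [-25, 125, -625, 3125, -15625]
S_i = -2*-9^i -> [-2, 18, -162, 1458, -13122]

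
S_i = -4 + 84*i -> [-4, 80, 164, 248, 332]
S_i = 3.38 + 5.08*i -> [3.38, 8.46, 13.54, 18.62, 23.7]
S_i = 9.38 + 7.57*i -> [9.38, 16.95, 24.52, 32.09, 39.66]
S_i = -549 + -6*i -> [-549, -555, -561, -567, -573]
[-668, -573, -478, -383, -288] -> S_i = -668 + 95*i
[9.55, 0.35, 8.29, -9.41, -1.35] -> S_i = Random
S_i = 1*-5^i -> [1, -5, 25, -125, 625]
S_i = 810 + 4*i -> [810, 814, 818, 822, 826]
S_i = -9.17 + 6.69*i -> [-9.17, -2.48, 4.21, 10.9, 17.59]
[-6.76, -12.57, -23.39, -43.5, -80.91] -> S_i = -6.76*1.86^i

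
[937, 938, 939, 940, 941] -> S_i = 937 + 1*i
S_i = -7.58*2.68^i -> [-7.58, -20.31, -54.44, -145.91, -391.03]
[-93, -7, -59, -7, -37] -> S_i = Random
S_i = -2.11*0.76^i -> [-2.11, -1.6, -1.22, -0.93, -0.7]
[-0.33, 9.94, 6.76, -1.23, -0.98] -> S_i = Random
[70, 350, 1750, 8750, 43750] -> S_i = 70*5^i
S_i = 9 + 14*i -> [9, 23, 37, 51, 65]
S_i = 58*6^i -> [58, 348, 2088, 12528, 75168]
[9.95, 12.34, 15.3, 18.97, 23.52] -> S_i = 9.95*1.24^i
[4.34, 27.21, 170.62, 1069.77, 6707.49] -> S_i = 4.34*6.27^i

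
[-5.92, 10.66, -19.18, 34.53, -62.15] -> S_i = -5.92*(-1.80)^i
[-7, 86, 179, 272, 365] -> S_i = -7 + 93*i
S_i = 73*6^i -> [73, 438, 2628, 15768, 94608]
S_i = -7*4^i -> [-7, -28, -112, -448, -1792]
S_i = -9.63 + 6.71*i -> [-9.63, -2.92, 3.79, 10.5, 17.21]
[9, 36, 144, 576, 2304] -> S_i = 9*4^i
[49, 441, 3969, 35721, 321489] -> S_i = 49*9^i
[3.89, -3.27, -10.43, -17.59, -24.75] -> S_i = 3.89 + -7.16*i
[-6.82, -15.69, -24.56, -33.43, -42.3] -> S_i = -6.82 + -8.87*i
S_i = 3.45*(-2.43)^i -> [3.45, -8.38, 20.37, -49.5, 120.29]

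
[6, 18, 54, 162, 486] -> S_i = 6*3^i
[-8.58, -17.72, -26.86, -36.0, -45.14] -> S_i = -8.58 + -9.14*i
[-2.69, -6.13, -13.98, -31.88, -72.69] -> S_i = -2.69*2.28^i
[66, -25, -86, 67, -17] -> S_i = Random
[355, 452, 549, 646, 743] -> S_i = 355 + 97*i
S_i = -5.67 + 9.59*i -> [-5.67, 3.92, 13.51, 23.1, 32.69]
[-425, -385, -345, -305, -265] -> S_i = -425 + 40*i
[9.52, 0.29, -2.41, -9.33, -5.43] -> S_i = Random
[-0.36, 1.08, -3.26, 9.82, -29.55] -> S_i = -0.36*(-3.01)^i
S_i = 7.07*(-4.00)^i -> [7.07, -28.28, 113.12, -452.48, 1809.92]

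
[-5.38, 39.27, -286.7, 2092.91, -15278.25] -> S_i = -5.38*(-7.30)^i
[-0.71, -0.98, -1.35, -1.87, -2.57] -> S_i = -0.71*1.38^i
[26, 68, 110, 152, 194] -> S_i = 26 + 42*i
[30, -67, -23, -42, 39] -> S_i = Random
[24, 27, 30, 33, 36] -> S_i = 24 + 3*i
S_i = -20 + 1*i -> [-20, -19, -18, -17, -16]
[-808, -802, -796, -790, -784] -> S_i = -808 + 6*i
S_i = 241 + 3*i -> [241, 244, 247, 250, 253]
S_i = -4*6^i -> [-4, -24, -144, -864, -5184]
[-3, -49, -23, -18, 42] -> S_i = Random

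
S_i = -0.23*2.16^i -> [-0.23, -0.5, -1.07, -2.32, -5.01]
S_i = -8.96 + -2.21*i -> [-8.96, -11.17, -13.38, -15.59, -17.8]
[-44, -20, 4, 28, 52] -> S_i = -44 + 24*i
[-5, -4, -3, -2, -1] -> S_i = -5 + 1*i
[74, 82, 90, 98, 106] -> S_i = 74 + 8*i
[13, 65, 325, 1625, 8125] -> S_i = 13*5^i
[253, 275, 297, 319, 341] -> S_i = 253 + 22*i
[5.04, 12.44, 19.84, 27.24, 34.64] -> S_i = 5.04 + 7.40*i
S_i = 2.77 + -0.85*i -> [2.77, 1.92, 1.07, 0.22, -0.63]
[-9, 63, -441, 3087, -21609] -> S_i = -9*-7^i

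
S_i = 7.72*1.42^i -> [7.72, 10.96, 15.57, 22.1, 31.39]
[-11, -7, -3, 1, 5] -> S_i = -11 + 4*i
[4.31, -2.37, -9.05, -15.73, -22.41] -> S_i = 4.31 + -6.68*i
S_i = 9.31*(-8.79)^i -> [9.31, -81.83, 719.33, -6322.9, 55578.29]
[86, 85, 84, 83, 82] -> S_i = 86 + -1*i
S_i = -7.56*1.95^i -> [-7.56, -14.74, -28.75, -56.06, -109.31]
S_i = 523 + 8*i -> [523, 531, 539, 547, 555]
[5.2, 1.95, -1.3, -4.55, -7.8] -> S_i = 5.20 + -3.25*i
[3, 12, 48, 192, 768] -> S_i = 3*4^i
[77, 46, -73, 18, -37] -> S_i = Random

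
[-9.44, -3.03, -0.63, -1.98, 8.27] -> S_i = Random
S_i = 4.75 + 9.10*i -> [4.75, 13.85, 22.95, 32.05, 41.15]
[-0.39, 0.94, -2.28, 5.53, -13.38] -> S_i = -0.39*(-2.42)^i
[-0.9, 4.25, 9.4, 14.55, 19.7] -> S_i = -0.90 + 5.15*i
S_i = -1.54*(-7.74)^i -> [-1.54, 11.92, -92.26, 714.07, -5526.94]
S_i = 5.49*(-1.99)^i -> [5.49, -10.93, 21.74, -43.26, 86.1]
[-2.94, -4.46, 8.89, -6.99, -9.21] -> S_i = Random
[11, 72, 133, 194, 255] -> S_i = 11 + 61*i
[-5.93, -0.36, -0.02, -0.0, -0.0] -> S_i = -5.93*0.06^i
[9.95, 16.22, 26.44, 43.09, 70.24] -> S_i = 9.95*1.63^i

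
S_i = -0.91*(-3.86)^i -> [-0.91, 3.51, -13.56, 52.34, -202.02]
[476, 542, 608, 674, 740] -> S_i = 476 + 66*i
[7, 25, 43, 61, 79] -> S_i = 7 + 18*i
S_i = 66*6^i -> [66, 396, 2376, 14256, 85536]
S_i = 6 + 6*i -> [6, 12, 18, 24, 30]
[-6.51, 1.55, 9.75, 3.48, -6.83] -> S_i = Random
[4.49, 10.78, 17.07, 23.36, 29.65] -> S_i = 4.49 + 6.29*i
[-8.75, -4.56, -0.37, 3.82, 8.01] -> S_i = -8.75 + 4.19*i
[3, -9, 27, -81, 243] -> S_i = 3*-3^i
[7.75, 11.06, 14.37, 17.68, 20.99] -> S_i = 7.75 + 3.31*i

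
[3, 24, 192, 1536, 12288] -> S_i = 3*8^i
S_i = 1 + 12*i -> [1, 13, 25, 37, 49]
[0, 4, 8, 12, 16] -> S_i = 0 + 4*i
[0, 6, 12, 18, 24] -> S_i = 0 + 6*i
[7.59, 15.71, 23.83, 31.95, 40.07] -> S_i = 7.59 + 8.12*i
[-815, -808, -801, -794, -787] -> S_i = -815 + 7*i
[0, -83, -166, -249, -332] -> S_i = 0 + -83*i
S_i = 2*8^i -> [2, 16, 128, 1024, 8192]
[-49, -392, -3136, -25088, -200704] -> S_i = -49*8^i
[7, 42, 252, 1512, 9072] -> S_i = 7*6^i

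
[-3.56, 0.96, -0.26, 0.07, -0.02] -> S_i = -3.56*(-0.27)^i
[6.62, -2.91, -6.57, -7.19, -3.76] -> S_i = Random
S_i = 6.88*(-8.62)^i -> [6.88, -59.31, 511.21, -4406.67, 37985.47]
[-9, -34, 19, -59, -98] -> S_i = Random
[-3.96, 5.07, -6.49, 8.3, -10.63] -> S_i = -3.96*(-1.28)^i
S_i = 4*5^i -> [4, 20, 100, 500, 2500]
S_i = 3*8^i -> [3, 24, 192, 1536, 12288]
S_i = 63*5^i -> [63, 315, 1575, 7875, 39375]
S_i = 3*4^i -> [3, 12, 48, 192, 768]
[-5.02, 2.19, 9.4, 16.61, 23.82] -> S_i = -5.02 + 7.21*i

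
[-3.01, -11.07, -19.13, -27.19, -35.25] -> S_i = -3.01 + -8.06*i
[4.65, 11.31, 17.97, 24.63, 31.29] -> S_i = 4.65 + 6.66*i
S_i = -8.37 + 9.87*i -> [-8.37, 1.5, 11.37, 21.24, 31.11]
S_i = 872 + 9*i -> [872, 881, 890, 899, 908]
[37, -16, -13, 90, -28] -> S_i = Random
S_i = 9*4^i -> [9, 36, 144, 576, 2304]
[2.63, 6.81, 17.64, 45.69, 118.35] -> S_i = 2.63*2.59^i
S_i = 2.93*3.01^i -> [2.93, 8.82, 26.55, 79.9, 240.51]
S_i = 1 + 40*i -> [1, 41, 81, 121, 161]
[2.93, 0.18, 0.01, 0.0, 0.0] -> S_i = 2.93*0.06^i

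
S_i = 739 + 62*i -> [739, 801, 863, 925, 987]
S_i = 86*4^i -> [86, 344, 1376, 5504, 22016]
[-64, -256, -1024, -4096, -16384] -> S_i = -64*4^i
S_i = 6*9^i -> [6, 54, 486, 4374, 39366]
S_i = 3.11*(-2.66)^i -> [3.11, -8.27, 22.01, -58.53, 155.7]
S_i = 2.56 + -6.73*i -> [2.56, -4.17, -10.9, -17.63, -24.36]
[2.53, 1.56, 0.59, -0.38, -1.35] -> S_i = 2.53 + -0.97*i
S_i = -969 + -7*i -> [-969, -976, -983, -990, -997]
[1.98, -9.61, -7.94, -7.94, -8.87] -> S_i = Random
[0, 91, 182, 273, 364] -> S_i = 0 + 91*i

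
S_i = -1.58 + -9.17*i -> [-1.58, -10.75, -19.92, -29.09, -38.26]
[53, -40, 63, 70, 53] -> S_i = Random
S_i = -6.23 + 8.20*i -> [-6.23, 1.97, 10.17, 18.37, 26.57]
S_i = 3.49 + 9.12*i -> [3.49, 12.61, 21.73, 30.85, 39.97]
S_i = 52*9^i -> [52, 468, 4212, 37908, 341172]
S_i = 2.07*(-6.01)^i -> [2.07, -12.44, 74.77, -449.36, 2700.65]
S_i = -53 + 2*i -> [-53, -51, -49, -47, -45]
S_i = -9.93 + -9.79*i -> [-9.93, -19.72, -29.51, -39.3, -49.09]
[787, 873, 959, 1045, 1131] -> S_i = 787 + 86*i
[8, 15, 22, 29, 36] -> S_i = 8 + 7*i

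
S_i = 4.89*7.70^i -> [4.89, 37.65, 289.93, 2232.45, 17189.84]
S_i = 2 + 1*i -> [2, 3, 4, 5, 6]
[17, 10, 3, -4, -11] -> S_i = 17 + -7*i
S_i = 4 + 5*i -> [4, 9, 14, 19, 24]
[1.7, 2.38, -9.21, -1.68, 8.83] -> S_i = Random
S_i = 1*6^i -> [1, 6, 36, 216, 1296]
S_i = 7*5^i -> [7, 35, 175, 875, 4375]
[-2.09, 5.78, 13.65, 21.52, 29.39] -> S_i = -2.09 + 7.87*i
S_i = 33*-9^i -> [33, -297, 2673, -24057, 216513]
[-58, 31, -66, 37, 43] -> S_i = Random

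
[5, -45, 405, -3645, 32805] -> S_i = 5*-9^i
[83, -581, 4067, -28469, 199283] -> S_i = 83*-7^i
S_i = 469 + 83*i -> [469, 552, 635, 718, 801]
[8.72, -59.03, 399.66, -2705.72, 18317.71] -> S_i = 8.72*(-6.77)^i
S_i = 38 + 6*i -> [38, 44, 50, 56, 62]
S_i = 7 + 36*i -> [7, 43, 79, 115, 151]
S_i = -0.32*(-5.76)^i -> [-0.32, 1.84, -10.62, 61.15, -352.24]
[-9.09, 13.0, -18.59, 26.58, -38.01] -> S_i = -9.09*(-1.43)^i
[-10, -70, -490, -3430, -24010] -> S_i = -10*7^i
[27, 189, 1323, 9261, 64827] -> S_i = 27*7^i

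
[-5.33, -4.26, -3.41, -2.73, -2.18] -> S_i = -5.33*0.80^i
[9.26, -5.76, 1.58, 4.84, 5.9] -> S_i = Random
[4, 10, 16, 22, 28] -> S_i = 4 + 6*i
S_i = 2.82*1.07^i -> [2.82, 3.02, 3.23, 3.45, 3.7]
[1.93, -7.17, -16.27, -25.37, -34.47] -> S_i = 1.93 + -9.10*i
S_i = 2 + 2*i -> [2, 4, 6, 8, 10]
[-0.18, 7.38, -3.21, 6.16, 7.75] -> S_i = Random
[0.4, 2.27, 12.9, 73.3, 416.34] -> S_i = 0.40*5.68^i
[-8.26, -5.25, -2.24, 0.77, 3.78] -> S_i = -8.26 + 3.01*i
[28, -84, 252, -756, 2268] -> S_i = 28*-3^i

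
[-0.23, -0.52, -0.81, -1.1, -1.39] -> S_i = -0.23 + -0.29*i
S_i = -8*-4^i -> [-8, 32, -128, 512, -2048]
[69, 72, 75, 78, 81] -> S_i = 69 + 3*i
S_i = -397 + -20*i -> [-397, -417, -437, -457, -477]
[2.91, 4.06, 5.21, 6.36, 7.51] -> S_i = 2.91 + 1.15*i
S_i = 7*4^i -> [7, 28, 112, 448, 1792]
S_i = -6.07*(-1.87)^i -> [-6.07, 11.35, -21.23, 39.69, -74.23]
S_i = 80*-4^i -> [80, -320, 1280, -5120, 20480]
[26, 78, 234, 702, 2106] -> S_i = 26*3^i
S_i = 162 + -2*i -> [162, 160, 158, 156, 154]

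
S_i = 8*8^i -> [8, 64, 512, 4096, 32768]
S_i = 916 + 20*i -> [916, 936, 956, 976, 996]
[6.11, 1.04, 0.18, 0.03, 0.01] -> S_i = 6.11*0.17^i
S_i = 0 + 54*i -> [0, 54, 108, 162, 216]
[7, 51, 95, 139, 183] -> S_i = 7 + 44*i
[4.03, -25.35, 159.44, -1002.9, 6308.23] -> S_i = 4.03*(-6.29)^i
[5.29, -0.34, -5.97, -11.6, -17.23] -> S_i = 5.29 + -5.63*i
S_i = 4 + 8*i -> [4, 12, 20, 28, 36]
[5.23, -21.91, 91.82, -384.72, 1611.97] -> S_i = 5.23*(-4.19)^i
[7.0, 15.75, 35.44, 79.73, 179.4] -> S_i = 7.00*2.25^i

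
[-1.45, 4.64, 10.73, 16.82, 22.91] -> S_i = -1.45 + 6.09*i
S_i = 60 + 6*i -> [60, 66, 72, 78, 84]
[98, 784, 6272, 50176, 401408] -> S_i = 98*8^i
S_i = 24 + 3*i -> [24, 27, 30, 33, 36]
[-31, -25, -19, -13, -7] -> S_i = -31 + 6*i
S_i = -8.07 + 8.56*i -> [-8.07, 0.49, 9.05, 17.61, 26.17]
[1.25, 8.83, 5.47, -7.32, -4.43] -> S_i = Random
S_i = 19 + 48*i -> [19, 67, 115, 163, 211]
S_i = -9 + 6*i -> [-9, -3, 3, 9, 15]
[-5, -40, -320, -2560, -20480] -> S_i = -5*8^i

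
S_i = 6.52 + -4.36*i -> [6.52, 2.16, -2.2, -6.56, -10.92]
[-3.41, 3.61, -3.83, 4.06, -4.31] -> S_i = -3.41*(-1.06)^i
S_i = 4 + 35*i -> [4, 39, 74, 109, 144]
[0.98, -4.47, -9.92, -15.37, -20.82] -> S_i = 0.98 + -5.45*i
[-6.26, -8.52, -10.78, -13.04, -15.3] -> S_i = -6.26 + -2.26*i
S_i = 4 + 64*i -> [4, 68, 132, 196, 260]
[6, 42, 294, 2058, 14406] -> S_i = 6*7^i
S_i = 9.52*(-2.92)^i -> [9.52, -27.8, 81.17, -237.02, 692.1]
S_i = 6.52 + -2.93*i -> [6.52, 3.59, 0.66, -2.27, -5.2]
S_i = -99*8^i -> [-99, -792, -6336, -50688, -405504]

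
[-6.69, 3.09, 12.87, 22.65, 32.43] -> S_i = -6.69 + 9.78*i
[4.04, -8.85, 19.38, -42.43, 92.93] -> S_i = 4.04*(-2.19)^i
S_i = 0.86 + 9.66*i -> [0.86, 10.52, 20.18, 29.84, 39.5]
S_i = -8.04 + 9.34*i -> [-8.04, 1.3, 10.64, 19.98, 29.32]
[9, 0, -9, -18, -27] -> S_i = 9 + -9*i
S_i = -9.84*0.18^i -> [-9.84, -1.77, -0.32, -0.06, -0.01]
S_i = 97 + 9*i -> [97, 106, 115, 124, 133]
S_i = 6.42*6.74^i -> [6.42, 43.27, 291.65, 1965.69, 13248.74]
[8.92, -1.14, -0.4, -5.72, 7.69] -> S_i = Random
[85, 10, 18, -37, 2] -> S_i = Random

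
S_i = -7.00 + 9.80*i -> [-7.0, 2.8, 12.6, 22.4, 32.2]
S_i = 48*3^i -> [48, 144, 432, 1296, 3888]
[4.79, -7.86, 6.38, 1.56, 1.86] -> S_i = Random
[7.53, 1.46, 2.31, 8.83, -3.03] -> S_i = Random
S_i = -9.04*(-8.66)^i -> [-9.04, 78.29, -677.96, 5871.14, -50844.03]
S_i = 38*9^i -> [38, 342, 3078, 27702, 249318]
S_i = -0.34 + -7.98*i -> [-0.34, -8.32, -16.3, -24.28, -32.26]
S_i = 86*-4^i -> [86, -344, 1376, -5504, 22016]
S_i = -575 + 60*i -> [-575, -515, -455, -395, -335]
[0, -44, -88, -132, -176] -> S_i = 0 + -44*i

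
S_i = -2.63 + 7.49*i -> [-2.63, 4.86, 12.35, 19.84, 27.33]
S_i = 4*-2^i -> [4, -8, 16, -32, 64]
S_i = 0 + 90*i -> [0, 90, 180, 270, 360]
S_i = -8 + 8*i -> [-8, 0, 8, 16, 24]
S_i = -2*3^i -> [-2, -6, -18, -54, -162]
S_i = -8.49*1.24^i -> [-8.49, -10.53, -13.05, -16.19, -20.07]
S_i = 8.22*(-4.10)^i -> [8.22, -33.7, 138.18, -566.53, 2322.78]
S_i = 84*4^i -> [84, 336, 1344, 5376, 21504]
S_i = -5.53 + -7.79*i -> [-5.53, -13.32, -21.11, -28.9, -36.69]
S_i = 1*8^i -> [1, 8, 64, 512, 4096]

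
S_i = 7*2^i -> [7, 14, 28, 56, 112]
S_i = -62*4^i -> [-62, -248, -992, -3968, -15872]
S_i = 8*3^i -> [8, 24, 72, 216, 648]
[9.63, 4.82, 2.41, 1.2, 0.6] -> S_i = 9.63*0.50^i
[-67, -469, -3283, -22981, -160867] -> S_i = -67*7^i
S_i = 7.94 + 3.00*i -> [7.94, 10.94, 13.94, 16.94, 19.94]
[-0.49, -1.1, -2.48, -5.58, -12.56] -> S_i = -0.49*2.25^i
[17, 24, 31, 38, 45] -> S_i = 17 + 7*i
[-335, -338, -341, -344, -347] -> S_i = -335 + -3*i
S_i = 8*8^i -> [8, 64, 512, 4096, 32768]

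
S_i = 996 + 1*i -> [996, 997, 998, 999, 1000]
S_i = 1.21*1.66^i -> [1.21, 2.01, 3.33, 5.53, 9.19]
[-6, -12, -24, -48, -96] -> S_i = -6*2^i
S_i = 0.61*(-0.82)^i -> [0.61, -0.5, 0.41, -0.34, 0.28]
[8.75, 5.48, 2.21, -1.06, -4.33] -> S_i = 8.75 + -3.27*i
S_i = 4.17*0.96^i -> [4.17, 4.0, 3.84, 3.69, 3.54]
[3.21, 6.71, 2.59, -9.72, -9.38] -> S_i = Random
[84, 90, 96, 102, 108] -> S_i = 84 + 6*i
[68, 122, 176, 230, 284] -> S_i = 68 + 54*i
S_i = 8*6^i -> [8, 48, 288, 1728, 10368]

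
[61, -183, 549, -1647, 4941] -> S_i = 61*-3^i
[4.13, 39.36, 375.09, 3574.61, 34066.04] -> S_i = 4.13*9.53^i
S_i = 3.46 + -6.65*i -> [3.46, -3.19, -9.84, -16.49, -23.14]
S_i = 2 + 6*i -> [2, 8, 14, 20, 26]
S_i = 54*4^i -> [54, 216, 864, 3456, 13824]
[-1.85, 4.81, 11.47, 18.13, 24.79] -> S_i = -1.85 + 6.66*i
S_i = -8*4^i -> [-8, -32, -128, -512, -2048]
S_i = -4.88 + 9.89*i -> [-4.88, 5.01, 14.9, 24.79, 34.68]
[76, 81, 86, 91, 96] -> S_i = 76 + 5*i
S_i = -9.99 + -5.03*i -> [-9.99, -15.02, -20.05, -25.08, -30.11]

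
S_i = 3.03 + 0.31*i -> [3.03, 3.34, 3.65, 3.96, 4.27]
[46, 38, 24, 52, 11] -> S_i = Random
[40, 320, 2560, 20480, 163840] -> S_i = 40*8^i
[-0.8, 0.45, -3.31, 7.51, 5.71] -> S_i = Random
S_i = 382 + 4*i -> [382, 386, 390, 394, 398]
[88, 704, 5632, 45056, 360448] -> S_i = 88*8^i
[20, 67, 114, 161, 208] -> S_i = 20 + 47*i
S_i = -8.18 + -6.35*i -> [-8.18, -14.53, -20.88, -27.23, -33.58]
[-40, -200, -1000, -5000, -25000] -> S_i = -40*5^i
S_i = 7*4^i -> [7, 28, 112, 448, 1792]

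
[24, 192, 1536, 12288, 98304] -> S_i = 24*8^i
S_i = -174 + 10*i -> [-174, -164, -154, -144, -134]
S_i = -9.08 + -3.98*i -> [-9.08, -13.06, -17.04, -21.02, -25.0]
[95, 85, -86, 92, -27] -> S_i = Random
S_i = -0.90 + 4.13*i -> [-0.9, 3.23, 7.36, 11.49, 15.62]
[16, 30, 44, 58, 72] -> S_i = 16 + 14*i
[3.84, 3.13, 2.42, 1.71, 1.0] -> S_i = 3.84 + -0.71*i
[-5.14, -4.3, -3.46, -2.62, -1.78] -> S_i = -5.14 + 0.84*i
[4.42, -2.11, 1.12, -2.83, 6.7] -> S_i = Random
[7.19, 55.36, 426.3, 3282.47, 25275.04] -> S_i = 7.19*7.70^i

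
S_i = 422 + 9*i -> [422, 431, 440, 449, 458]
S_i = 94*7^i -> [94, 658, 4606, 32242, 225694]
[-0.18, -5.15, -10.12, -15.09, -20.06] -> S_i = -0.18 + -4.97*i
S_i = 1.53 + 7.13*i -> [1.53, 8.66, 15.79, 22.92, 30.05]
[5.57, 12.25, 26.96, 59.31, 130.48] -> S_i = 5.57*2.20^i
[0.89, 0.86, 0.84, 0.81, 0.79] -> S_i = 0.89*0.97^i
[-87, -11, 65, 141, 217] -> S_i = -87 + 76*i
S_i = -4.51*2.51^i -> [-4.51, -11.32, -28.41, -71.32, -179.01]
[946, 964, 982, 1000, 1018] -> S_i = 946 + 18*i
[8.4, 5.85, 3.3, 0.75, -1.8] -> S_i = 8.40 + -2.55*i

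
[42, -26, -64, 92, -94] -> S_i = Random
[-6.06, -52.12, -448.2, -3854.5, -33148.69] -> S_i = -6.06*8.60^i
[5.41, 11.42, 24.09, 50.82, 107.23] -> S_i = 5.41*2.11^i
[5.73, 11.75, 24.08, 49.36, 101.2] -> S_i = 5.73*2.05^i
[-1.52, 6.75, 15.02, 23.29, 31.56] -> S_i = -1.52 + 8.27*i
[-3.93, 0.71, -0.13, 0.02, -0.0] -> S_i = -3.93*(-0.18)^i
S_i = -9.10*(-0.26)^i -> [-9.1, 2.37, -0.62, 0.16, -0.04]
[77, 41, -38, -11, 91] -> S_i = Random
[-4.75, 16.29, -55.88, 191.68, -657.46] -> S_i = -4.75*(-3.43)^i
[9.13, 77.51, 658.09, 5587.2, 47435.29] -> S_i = 9.13*8.49^i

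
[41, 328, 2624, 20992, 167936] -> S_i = 41*8^i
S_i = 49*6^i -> [49, 294, 1764, 10584, 63504]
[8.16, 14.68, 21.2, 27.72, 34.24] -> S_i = 8.16 + 6.52*i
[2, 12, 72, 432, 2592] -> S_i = 2*6^i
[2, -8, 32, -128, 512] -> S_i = 2*-4^i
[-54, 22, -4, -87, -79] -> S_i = Random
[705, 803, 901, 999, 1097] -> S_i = 705 + 98*i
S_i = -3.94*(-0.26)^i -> [-3.94, 1.02, -0.27, 0.07, -0.02]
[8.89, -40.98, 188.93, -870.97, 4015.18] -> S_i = 8.89*(-4.61)^i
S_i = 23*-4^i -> [23, -92, 368, -1472, 5888]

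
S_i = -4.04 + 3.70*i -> [-4.04, -0.34, 3.36, 7.06, 10.76]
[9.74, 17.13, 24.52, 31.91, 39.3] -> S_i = 9.74 + 7.39*i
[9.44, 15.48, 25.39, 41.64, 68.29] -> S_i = 9.44*1.64^i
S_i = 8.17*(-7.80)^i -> [8.17, -63.73, 497.06, -3877.09, 30241.3]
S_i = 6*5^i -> [6, 30, 150, 750, 3750]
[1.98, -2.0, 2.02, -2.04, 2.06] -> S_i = 1.98*(-1.01)^i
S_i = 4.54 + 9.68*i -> [4.54, 14.22, 23.9, 33.58, 43.26]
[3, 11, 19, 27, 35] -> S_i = 3 + 8*i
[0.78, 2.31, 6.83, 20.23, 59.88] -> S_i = 0.78*2.96^i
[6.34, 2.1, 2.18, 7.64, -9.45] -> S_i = Random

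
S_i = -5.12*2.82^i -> [-5.12, -14.44, -40.72, -114.82, -323.79]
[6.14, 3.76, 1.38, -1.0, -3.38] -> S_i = 6.14 + -2.38*i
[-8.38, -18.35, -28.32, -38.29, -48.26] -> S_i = -8.38 + -9.97*i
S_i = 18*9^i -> [18, 162, 1458, 13122, 118098]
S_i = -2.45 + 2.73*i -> [-2.45, 0.28, 3.01, 5.74, 8.47]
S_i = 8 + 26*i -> [8, 34, 60, 86, 112]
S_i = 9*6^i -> [9, 54, 324, 1944, 11664]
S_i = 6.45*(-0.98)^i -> [6.45, -6.32, 6.19, -6.07, 5.95]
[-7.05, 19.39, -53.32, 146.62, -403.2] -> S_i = -7.05*(-2.75)^i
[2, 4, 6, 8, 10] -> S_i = 2 + 2*i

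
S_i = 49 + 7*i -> [49, 56, 63, 70, 77]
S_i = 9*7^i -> [9, 63, 441, 3087, 21609]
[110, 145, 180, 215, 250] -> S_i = 110 + 35*i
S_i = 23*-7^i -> [23, -161, 1127, -7889, 55223]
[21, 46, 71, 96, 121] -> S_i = 21 + 25*i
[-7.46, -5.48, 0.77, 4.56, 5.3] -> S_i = Random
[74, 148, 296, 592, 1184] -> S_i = 74*2^i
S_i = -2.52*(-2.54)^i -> [-2.52, 6.4, -16.26, 41.3, -104.89]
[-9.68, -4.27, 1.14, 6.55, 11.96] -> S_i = -9.68 + 5.41*i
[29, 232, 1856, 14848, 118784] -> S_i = 29*8^i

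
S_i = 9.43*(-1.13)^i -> [9.43, -10.66, 12.04, -13.61, 15.38]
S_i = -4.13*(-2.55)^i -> [-4.13, 10.53, -26.86, 68.48, -174.63]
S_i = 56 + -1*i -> [56, 55, 54, 53, 52]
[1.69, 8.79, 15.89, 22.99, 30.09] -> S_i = 1.69 + 7.10*i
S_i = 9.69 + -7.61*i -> [9.69, 2.08, -5.53, -13.14, -20.75]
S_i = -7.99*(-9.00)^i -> [-7.99, 71.91, -647.19, 5824.71, -52422.39]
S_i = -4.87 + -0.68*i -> [-4.87, -5.55, -6.23, -6.91, -7.59]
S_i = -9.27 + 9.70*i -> [-9.27, 0.43, 10.13, 19.83, 29.53]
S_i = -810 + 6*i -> [-810, -804, -798, -792, -786]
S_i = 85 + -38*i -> [85, 47, 9, -29, -67]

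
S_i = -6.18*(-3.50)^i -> [-6.18, 21.63, -75.7, 264.97, -927.39]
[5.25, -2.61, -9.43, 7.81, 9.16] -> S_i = Random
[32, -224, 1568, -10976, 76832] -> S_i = 32*-7^i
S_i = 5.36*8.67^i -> [5.36, 46.47, 402.91, 3493.19, 30285.95]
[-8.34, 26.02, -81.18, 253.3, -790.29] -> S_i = -8.34*(-3.12)^i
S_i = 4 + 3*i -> [4, 7, 10, 13, 16]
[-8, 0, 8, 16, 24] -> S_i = -8 + 8*i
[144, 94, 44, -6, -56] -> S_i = 144 + -50*i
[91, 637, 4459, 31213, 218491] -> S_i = 91*7^i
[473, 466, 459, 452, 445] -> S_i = 473 + -7*i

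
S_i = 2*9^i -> [2, 18, 162, 1458, 13122]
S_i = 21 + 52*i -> [21, 73, 125, 177, 229]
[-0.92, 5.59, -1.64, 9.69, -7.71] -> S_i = Random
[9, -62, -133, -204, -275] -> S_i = 9 + -71*i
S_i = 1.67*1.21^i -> [1.67, 2.02, 2.45, 2.96, 3.58]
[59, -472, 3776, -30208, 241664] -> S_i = 59*-8^i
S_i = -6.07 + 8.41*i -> [-6.07, 2.34, 10.75, 19.16, 27.57]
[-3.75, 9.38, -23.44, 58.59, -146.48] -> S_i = -3.75*(-2.50)^i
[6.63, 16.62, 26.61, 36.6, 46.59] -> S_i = 6.63 + 9.99*i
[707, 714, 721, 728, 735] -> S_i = 707 + 7*i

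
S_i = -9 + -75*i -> [-9, -84, -159, -234, -309]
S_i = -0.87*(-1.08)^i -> [-0.87, 0.94, -1.01, 1.1, -1.18]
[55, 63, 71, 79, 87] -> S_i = 55 + 8*i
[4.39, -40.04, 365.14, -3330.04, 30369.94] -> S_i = 4.39*(-9.12)^i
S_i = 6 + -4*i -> [6, 2, -2, -6, -10]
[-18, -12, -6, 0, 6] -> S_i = -18 + 6*i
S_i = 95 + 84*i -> [95, 179, 263, 347, 431]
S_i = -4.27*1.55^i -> [-4.27, -6.62, -10.26, -15.9, -24.65]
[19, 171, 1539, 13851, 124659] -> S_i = 19*9^i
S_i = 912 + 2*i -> [912, 914, 916, 918, 920]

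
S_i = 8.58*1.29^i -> [8.58, 11.07, 14.28, 18.42, 23.76]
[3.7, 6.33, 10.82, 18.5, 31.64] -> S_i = 3.70*1.71^i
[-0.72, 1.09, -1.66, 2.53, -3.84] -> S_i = -0.72*(-1.52)^i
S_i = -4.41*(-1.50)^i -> [-4.41, 6.62, -9.92, 14.88, -22.33]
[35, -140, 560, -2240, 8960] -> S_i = 35*-4^i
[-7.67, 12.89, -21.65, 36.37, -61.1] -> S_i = -7.67*(-1.68)^i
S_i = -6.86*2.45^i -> [-6.86, -16.81, -41.18, -100.88, -247.17]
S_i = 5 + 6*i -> [5, 11, 17, 23, 29]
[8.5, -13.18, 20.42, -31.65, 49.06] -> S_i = 8.50*(-1.55)^i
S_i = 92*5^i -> [92, 460, 2300, 11500, 57500]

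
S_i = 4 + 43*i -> [4, 47, 90, 133, 176]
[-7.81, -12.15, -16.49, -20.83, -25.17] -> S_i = -7.81 + -4.34*i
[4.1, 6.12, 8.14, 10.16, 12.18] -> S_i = 4.10 + 2.02*i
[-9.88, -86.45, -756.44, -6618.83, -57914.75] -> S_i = -9.88*8.75^i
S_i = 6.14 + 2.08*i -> [6.14, 8.22, 10.3, 12.38, 14.46]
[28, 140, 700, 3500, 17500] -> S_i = 28*5^i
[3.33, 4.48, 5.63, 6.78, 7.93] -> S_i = 3.33 + 1.15*i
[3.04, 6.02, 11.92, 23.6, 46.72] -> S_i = 3.04*1.98^i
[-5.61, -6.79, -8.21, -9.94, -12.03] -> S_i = -5.61*1.21^i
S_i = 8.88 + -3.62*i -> [8.88, 5.26, 1.64, -1.98, -5.6]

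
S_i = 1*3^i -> [1, 3, 9, 27, 81]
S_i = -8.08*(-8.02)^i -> [-8.08, 64.8, -519.71, 4168.06, -33427.88]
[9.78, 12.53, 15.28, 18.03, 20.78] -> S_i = 9.78 + 2.75*i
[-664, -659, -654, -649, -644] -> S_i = -664 + 5*i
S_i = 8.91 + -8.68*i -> [8.91, 0.23, -8.45, -17.13, -25.81]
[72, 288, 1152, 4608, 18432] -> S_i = 72*4^i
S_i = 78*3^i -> [78, 234, 702, 2106, 6318]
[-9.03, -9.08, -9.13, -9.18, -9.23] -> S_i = -9.03 + -0.05*i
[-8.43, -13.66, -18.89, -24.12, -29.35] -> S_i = -8.43 + -5.23*i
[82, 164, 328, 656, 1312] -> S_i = 82*2^i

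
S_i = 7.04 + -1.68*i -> [7.04, 5.36, 3.68, 2.0, 0.32]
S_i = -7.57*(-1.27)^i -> [-7.57, 9.61, -12.21, 15.51, -19.69]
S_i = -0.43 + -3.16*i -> [-0.43, -3.59, -6.75, -9.91, -13.07]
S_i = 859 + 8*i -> [859, 867, 875, 883, 891]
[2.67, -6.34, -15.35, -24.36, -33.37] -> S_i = 2.67 + -9.01*i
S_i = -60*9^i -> [-60, -540, -4860, -43740, -393660]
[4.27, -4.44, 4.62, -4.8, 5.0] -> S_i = 4.27*(-1.04)^i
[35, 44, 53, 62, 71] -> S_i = 35 + 9*i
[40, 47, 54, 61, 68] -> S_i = 40 + 7*i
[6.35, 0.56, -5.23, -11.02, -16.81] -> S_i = 6.35 + -5.79*i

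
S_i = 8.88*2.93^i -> [8.88, 26.02, 76.23, 223.37, 654.46]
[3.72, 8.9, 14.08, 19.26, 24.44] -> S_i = 3.72 + 5.18*i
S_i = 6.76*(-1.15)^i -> [6.76, -7.77, 8.94, -10.28, 11.82]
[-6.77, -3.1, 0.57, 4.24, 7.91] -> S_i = -6.77 + 3.67*i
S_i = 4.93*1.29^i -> [4.93, 6.36, 8.2, 10.58, 13.65]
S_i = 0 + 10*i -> [0, 10, 20, 30, 40]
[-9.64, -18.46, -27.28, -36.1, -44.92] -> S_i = -9.64 + -8.82*i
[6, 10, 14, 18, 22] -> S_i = 6 + 4*i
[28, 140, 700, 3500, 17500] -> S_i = 28*5^i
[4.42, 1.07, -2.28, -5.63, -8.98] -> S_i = 4.42 + -3.35*i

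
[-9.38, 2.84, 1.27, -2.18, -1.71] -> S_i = Random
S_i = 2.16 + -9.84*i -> [2.16, -7.68, -17.52, -27.36, -37.2]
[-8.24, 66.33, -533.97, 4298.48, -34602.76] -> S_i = -8.24*(-8.05)^i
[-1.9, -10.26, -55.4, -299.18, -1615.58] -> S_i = -1.90*5.40^i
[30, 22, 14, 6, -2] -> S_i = 30 + -8*i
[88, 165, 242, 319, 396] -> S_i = 88 + 77*i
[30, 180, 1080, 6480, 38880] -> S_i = 30*6^i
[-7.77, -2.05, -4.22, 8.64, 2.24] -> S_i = Random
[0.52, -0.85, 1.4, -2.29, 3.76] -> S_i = 0.52*(-1.64)^i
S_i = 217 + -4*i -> [217, 213, 209, 205, 201]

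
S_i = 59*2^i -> [59, 118, 236, 472, 944]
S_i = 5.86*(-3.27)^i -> [5.86, -19.16, 62.66, -204.9, 670.02]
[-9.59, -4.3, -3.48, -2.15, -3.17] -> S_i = Random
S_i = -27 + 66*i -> [-27, 39, 105, 171, 237]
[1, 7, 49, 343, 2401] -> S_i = 1*7^i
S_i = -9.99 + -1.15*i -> [-9.99, -11.14, -12.29, -13.44, -14.59]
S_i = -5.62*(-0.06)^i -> [-5.62, 0.34, -0.02, 0.0, -0.0]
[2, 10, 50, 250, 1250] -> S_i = 2*5^i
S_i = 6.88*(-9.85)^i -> [6.88, -67.77, 667.51, -6575.02, 64763.95]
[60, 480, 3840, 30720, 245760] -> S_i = 60*8^i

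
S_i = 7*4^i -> [7, 28, 112, 448, 1792]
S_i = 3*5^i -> [3, 15, 75, 375, 1875]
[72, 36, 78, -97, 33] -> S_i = Random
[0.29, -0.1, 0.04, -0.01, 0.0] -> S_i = 0.29*(-0.36)^i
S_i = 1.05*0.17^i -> [1.05, 0.18, 0.03, 0.01, 0.0]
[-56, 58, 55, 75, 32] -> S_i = Random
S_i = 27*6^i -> [27, 162, 972, 5832, 34992]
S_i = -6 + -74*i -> [-6, -80, -154, -228, -302]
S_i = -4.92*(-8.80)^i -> [-4.92, 43.3, -381.0, 3352.84, -29505.01]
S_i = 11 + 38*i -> [11, 49, 87, 125, 163]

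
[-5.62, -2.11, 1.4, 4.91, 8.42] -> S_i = -5.62 + 3.51*i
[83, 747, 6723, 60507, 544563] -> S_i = 83*9^i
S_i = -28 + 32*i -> [-28, 4, 36, 68, 100]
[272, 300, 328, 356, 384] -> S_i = 272 + 28*i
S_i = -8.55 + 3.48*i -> [-8.55, -5.07, -1.59, 1.89, 5.37]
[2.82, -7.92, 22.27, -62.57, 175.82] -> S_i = 2.82*(-2.81)^i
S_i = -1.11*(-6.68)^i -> [-1.11, 7.41, -49.53, 330.87, -2210.19]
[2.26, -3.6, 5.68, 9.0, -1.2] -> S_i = Random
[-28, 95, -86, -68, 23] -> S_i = Random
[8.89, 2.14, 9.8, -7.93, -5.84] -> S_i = Random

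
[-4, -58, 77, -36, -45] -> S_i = Random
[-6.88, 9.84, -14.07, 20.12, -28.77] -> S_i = -6.88*(-1.43)^i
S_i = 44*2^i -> [44, 88, 176, 352, 704]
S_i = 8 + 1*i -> [8, 9, 10, 11, 12]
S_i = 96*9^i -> [96, 864, 7776, 69984, 629856]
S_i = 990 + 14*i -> [990, 1004, 1018, 1032, 1046]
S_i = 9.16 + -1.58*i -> [9.16, 7.58, 6.0, 4.42, 2.84]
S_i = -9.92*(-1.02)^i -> [-9.92, 10.12, -10.32, 10.53, -10.74]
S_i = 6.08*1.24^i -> [6.08, 7.54, 9.35, 11.59, 14.37]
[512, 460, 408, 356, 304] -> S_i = 512 + -52*i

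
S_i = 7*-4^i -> [7, -28, 112, -448, 1792]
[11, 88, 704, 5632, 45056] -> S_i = 11*8^i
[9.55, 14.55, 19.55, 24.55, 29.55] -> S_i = 9.55 + 5.00*i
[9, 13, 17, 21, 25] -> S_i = 9 + 4*i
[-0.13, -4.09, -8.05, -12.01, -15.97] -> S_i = -0.13 + -3.96*i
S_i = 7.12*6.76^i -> [7.12, 48.13, 325.37, 2199.48, 14868.49]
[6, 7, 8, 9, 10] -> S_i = 6 + 1*i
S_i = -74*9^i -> [-74, -666, -5994, -53946, -485514]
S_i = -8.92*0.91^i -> [-8.92, -8.12, -7.39, -6.72, -6.12]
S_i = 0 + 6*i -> [0, 6, 12, 18, 24]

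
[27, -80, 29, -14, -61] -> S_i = Random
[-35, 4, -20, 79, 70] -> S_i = Random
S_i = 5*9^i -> [5, 45, 405, 3645, 32805]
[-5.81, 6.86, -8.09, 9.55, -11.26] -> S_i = -5.81*(-1.18)^i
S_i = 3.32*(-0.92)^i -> [3.32, -3.05, 2.81, -2.59, 2.38]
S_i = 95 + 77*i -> [95, 172, 249, 326, 403]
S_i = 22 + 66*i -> [22, 88, 154, 220, 286]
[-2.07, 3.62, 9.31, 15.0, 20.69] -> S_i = -2.07 + 5.69*i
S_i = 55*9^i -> [55, 495, 4455, 40095, 360855]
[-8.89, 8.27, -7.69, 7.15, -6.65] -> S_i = -8.89*(-0.93)^i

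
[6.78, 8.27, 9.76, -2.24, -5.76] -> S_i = Random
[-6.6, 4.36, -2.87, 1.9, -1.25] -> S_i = -6.60*(-0.66)^i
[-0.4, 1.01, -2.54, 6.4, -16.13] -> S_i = -0.40*(-2.52)^i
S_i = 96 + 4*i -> [96, 100, 104, 108, 112]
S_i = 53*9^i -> [53, 477, 4293, 38637, 347733]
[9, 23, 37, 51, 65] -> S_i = 9 + 14*i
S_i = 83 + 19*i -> [83, 102, 121, 140, 159]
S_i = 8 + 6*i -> [8, 14, 20, 26, 32]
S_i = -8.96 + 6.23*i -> [-8.96, -2.73, 3.5, 9.73, 15.96]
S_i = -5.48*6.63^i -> [-5.48, -36.33, -240.88, -1597.06, -10588.51]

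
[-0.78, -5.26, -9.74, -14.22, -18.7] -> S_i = -0.78 + -4.48*i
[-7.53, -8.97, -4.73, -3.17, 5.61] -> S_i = Random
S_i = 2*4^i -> [2, 8, 32, 128, 512]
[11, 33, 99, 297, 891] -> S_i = 11*3^i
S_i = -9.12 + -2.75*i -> [-9.12, -11.87, -14.62, -17.37, -20.12]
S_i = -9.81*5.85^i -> [-9.81, -57.39, -335.72, -1963.98, -11489.27]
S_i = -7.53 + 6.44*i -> [-7.53, -1.09, 5.35, 11.79, 18.23]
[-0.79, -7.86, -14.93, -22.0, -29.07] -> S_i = -0.79 + -7.07*i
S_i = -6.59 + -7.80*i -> [-6.59, -14.39, -22.19, -29.99, -37.79]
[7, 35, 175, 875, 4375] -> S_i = 7*5^i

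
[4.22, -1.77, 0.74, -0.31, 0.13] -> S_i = 4.22*(-0.42)^i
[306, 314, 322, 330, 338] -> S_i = 306 + 8*i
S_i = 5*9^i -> [5, 45, 405, 3645, 32805]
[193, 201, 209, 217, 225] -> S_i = 193 + 8*i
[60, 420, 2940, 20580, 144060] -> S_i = 60*7^i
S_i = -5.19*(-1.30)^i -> [-5.19, 6.75, -8.77, 11.4, -14.82]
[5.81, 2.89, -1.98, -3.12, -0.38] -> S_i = Random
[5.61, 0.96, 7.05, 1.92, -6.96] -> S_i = Random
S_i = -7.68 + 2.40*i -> [-7.68, -5.28, -2.88, -0.48, 1.92]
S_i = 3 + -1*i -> [3, 2, 1, 0, -1]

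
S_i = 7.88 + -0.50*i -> [7.88, 7.38, 6.88, 6.38, 5.88]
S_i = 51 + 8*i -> [51, 59, 67, 75, 83]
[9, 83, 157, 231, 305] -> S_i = 9 + 74*i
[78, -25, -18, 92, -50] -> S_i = Random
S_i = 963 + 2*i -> [963, 965, 967, 969, 971]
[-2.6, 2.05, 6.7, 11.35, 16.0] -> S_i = -2.60 + 4.65*i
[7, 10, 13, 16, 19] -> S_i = 7 + 3*i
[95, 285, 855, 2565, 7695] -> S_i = 95*3^i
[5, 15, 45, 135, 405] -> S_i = 5*3^i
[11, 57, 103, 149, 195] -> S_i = 11 + 46*i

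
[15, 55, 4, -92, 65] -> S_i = Random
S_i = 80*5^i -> [80, 400, 2000, 10000, 50000]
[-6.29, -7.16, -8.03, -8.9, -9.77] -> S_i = -6.29 + -0.87*i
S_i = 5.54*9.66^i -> [5.54, 53.52, 516.97, 4993.91, 48241.22]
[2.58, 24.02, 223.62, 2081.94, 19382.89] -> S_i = 2.58*9.31^i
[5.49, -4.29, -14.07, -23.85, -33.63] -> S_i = 5.49 + -9.78*i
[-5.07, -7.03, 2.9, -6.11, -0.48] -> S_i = Random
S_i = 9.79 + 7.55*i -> [9.79, 17.34, 24.89, 32.44, 39.99]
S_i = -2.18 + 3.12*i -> [-2.18, 0.94, 4.06, 7.18, 10.3]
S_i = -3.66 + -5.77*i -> [-3.66, -9.43, -15.2, -20.97, -26.74]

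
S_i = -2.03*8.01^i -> [-2.03, -16.26, -130.25, -1043.26, -8356.53]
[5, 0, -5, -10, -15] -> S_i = 5 + -5*i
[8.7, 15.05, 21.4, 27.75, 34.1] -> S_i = 8.70 + 6.35*i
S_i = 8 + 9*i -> [8, 17, 26, 35, 44]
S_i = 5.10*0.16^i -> [5.1, 0.82, 0.13, 0.02, 0.0]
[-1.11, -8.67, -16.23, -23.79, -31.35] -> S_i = -1.11 + -7.56*i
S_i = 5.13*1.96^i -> [5.13, 10.05, 19.71, 38.63, 75.71]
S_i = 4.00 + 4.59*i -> [4.0, 8.59, 13.18, 17.77, 22.36]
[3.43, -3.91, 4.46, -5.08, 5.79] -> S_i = 3.43*(-1.14)^i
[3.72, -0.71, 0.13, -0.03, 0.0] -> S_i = 3.72*(-0.19)^i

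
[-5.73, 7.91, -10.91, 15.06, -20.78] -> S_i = -5.73*(-1.38)^i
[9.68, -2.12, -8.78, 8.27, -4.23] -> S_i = Random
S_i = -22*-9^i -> [-22, 198, -1782, 16038, -144342]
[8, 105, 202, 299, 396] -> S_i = 8 + 97*i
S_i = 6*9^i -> [6, 54, 486, 4374, 39366]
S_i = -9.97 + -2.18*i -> [-9.97, -12.15, -14.33, -16.51, -18.69]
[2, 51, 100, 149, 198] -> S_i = 2 + 49*i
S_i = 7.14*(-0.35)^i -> [7.14, -2.5, 0.87, -0.31, 0.11]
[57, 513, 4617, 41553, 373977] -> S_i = 57*9^i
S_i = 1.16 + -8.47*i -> [1.16, -7.31, -15.78, -24.25, -32.72]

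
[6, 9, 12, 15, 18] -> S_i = 6 + 3*i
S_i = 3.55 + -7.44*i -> [3.55, -3.89, -11.33, -18.77, -26.21]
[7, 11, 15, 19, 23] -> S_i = 7 + 4*i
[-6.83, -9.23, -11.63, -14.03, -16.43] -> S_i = -6.83 + -2.40*i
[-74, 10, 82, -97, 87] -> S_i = Random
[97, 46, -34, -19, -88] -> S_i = Random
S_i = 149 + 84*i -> [149, 233, 317, 401, 485]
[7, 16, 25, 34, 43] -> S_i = 7 + 9*i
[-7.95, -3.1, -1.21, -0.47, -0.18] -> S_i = -7.95*0.39^i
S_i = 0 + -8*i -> [0, -8, -16, -24, -32]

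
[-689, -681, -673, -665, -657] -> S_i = -689 + 8*i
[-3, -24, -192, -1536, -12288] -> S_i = -3*8^i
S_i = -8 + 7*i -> [-8, -1, 6, 13, 20]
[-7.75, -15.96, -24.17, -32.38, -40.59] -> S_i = -7.75 + -8.21*i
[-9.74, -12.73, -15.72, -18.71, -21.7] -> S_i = -9.74 + -2.99*i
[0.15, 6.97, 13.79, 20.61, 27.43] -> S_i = 0.15 + 6.82*i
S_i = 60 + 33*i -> [60, 93, 126, 159, 192]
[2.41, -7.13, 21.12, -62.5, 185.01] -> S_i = 2.41*(-2.96)^i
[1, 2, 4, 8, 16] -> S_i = 1*2^i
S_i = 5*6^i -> [5, 30, 180, 1080, 6480]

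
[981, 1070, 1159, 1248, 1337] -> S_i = 981 + 89*i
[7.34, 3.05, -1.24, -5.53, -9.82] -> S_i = 7.34 + -4.29*i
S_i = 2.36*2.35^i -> [2.36, 5.55, 13.03, 30.63, 71.98]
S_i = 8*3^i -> [8, 24, 72, 216, 648]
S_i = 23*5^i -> [23, 115, 575, 2875, 14375]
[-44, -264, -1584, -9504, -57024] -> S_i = -44*6^i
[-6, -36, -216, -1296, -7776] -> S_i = -6*6^i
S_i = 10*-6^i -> [10, -60, 360, -2160, 12960]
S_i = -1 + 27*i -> [-1, 26, 53, 80, 107]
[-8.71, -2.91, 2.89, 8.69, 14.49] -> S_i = -8.71 + 5.80*i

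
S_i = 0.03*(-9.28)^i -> [0.03, -0.28, 2.58, -23.98, 222.49]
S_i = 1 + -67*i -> [1, -66, -133, -200, -267]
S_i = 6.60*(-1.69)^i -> [6.6, -11.15, 18.85, -31.86, 53.84]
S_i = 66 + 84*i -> [66, 150, 234, 318, 402]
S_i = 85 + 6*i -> [85, 91, 97, 103, 109]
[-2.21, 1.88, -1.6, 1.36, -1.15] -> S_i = -2.21*(-0.85)^i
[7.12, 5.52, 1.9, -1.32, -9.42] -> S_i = Random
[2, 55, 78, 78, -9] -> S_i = Random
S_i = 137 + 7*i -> [137, 144, 151, 158, 165]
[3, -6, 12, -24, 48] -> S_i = 3*-2^i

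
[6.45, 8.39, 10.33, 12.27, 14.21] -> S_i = 6.45 + 1.94*i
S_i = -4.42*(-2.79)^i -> [-4.42, 12.33, -34.41, 95.99, -267.82]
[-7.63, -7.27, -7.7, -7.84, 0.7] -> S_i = Random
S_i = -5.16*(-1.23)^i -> [-5.16, 6.35, -7.81, 9.6, -11.81]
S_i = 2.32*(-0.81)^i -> [2.32, -1.88, 1.52, -1.23, 1.0]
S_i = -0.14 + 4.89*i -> [-0.14, 4.75, 9.64, 14.53, 19.42]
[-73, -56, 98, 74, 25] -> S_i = Random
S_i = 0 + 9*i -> [0, 9, 18, 27, 36]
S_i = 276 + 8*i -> [276, 284, 292, 300, 308]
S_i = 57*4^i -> [57, 228, 912, 3648, 14592]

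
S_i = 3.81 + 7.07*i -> [3.81, 10.88, 17.95, 25.02, 32.09]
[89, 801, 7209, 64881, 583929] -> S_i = 89*9^i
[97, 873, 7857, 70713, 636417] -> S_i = 97*9^i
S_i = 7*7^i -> [7, 49, 343, 2401, 16807]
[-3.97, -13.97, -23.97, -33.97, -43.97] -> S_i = -3.97 + -10.00*i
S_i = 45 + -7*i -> [45, 38, 31, 24, 17]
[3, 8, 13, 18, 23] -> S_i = 3 + 5*i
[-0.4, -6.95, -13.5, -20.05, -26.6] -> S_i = -0.40 + -6.55*i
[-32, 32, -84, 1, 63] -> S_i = Random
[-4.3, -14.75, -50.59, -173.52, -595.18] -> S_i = -4.30*3.43^i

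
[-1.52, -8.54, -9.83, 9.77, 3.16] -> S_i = Random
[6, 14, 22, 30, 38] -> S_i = 6 + 8*i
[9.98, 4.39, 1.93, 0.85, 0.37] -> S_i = 9.98*0.44^i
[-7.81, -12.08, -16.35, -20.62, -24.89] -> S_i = -7.81 + -4.27*i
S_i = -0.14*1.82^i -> [-0.14, -0.25, -0.46, -0.84, -1.54]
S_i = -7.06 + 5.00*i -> [-7.06, -2.06, 2.94, 7.94, 12.94]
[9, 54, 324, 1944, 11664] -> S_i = 9*6^i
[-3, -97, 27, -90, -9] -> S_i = Random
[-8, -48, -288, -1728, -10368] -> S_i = -8*6^i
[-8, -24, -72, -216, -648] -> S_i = -8*3^i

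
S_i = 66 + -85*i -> [66, -19, -104, -189, -274]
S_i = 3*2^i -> [3, 6, 12, 24, 48]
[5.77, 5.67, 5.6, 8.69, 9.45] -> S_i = Random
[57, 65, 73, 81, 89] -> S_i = 57 + 8*i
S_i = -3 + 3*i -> [-3, 0, 3, 6, 9]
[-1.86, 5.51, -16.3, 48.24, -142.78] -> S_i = -1.86*(-2.96)^i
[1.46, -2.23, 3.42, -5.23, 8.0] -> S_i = 1.46*(-1.53)^i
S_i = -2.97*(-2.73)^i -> [-2.97, 8.11, -22.14, 60.43, -164.97]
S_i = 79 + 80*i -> [79, 159, 239, 319, 399]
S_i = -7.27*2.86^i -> [-7.27, -20.79, -59.47, -170.07, -486.41]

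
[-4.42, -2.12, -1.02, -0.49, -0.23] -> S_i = -4.42*0.48^i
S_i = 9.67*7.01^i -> [9.67, 67.79, 475.18, 3331.05, 23350.63]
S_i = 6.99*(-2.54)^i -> [6.99, -17.75, 45.1, -114.55, 290.95]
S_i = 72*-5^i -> [72, -360, 1800, -9000, 45000]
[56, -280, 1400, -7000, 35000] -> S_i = 56*-5^i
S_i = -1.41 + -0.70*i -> [-1.41, -2.11, -2.81, -3.51, -4.21]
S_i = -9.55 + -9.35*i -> [-9.55, -18.9, -28.25, -37.6, -46.95]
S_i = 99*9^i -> [99, 891, 8019, 72171, 649539]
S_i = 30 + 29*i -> [30, 59, 88, 117, 146]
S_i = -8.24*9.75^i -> [-8.24, -80.34, -783.32, -7637.32, -74463.88]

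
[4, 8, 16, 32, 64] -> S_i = 4*2^i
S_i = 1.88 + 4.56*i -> [1.88, 6.44, 11.0, 15.56, 20.12]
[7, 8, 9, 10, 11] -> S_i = 7 + 1*i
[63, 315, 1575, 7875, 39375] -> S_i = 63*5^i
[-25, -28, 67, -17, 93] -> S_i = Random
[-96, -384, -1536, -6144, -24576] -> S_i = -96*4^i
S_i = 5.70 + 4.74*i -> [5.7, 10.44, 15.18, 19.92, 24.66]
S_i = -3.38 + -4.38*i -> [-3.38, -7.76, -12.14, -16.52, -20.9]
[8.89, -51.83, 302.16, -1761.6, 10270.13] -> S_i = 8.89*(-5.83)^i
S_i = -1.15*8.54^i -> [-1.15, -9.82, -83.87, -716.26, -6116.87]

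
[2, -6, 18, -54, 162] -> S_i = 2*-3^i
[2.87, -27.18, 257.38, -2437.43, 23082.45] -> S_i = 2.87*(-9.47)^i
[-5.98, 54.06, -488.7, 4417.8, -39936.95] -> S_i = -5.98*(-9.04)^i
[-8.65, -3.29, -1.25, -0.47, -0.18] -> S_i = -8.65*0.38^i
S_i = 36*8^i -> [36, 288, 2304, 18432, 147456]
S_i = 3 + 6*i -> [3, 9, 15, 21, 27]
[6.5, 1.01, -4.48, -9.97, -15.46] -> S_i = 6.50 + -5.49*i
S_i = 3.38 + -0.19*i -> [3.38, 3.19, 3.0, 2.81, 2.62]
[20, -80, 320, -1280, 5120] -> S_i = 20*-4^i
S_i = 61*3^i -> [61, 183, 549, 1647, 4941]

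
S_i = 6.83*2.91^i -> [6.83, 19.88, 57.84, 168.31, 489.77]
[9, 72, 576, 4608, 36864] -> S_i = 9*8^i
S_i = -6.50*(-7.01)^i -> [-6.5, 45.56, -319.41, 2239.07, -15695.87]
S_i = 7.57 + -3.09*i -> [7.57, 4.48, 1.39, -1.7, -4.79]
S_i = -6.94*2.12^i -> [-6.94, -14.71, -31.19, -66.13, -140.19]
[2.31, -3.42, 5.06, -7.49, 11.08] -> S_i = 2.31*(-1.48)^i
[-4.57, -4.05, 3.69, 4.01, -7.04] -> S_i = Random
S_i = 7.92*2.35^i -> [7.92, 18.61, 43.74, 102.78, 241.54]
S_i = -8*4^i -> [-8, -32, -128, -512, -2048]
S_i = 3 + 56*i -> [3, 59, 115, 171, 227]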